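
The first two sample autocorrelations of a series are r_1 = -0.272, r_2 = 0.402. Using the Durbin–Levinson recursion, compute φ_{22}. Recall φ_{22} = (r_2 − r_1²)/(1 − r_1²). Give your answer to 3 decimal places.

0.354

φ_{22} = (r_2 − r_1²) / (1 − r_1²)
r_1² = (-0.272)² = 0.073984
Numerator = 0.402 − 0.0740 = 0.3280; denominator = 1 − 0.0740 = 0.9260
φ_{22} = 0.3280 / 0.9260 = 0.354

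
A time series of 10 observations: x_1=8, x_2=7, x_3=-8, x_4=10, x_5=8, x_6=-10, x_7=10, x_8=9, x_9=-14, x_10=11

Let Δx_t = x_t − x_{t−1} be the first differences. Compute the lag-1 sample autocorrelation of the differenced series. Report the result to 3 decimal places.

First differences Δx: -1, -15, 18, -2, -18, 20, -1, -23, 25
Mean of differences = 0.3333
Numerator Σ(Δx_t−Δx̄)(Δx_{t+1}−Δx̄) = -1180.1111
Denominator Σ(Δx_t−Δx̄)² = 2432.0000
r_1(Δx) = -1180.1111 / 2432.0000 = -0.485

-0.485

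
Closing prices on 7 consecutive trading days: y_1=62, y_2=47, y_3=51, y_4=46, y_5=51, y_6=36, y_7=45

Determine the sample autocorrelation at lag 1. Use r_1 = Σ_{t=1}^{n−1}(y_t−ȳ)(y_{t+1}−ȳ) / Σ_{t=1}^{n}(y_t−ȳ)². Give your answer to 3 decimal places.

Mean ȳ = (62 + 47 + 51 + 46 + 51 + 36 + 45)/7 = 48.2857
Deviations from mean: 13.7143, -1.2857, 2.7143, -2.2857, 2.7143, -12.2857, -3.2857
Σ(y_t−ȳ)(y_{t+1}−ȳ) = (-17.6327) + (-3.4898) + (-6.2041) + (-6.2041) + (-33.3469) + (40.3673) = -26.5102
Denominator Σ(y_t−ȳ)² = 371.4286
r_1 = -26.5102 / 371.4286 = -0.071

-0.071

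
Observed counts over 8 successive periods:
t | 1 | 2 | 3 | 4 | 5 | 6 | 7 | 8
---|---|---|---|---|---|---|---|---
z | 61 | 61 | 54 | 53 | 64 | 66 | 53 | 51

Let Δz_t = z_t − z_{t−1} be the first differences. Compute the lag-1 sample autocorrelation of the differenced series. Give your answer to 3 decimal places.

First differences Δz: 0, -7, -1, 11, 2, -13, -2
Mean of differences = -1.4286
Numerator Σ(Δz_t−Δz̄)(Δz_{t+1}−Δz̄) = 4.5306
Denominator Σ(Δz_t−Δz̄)² = 333.7143
r_1(Δz) = 4.5306 / 333.7143 = 0.014

0.014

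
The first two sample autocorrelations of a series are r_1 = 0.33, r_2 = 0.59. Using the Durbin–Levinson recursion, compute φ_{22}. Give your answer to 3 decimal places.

φ_{22} = (r_2 − r_1²) / (1 − r_1²)
r_1² = (0.33)² = 0.1089
Numerator = 0.59 − 0.1089 = 0.4811; denominator = 1 − 0.1089 = 0.8911
φ_{22} = 0.4811 / 0.8911 = 0.540

0.540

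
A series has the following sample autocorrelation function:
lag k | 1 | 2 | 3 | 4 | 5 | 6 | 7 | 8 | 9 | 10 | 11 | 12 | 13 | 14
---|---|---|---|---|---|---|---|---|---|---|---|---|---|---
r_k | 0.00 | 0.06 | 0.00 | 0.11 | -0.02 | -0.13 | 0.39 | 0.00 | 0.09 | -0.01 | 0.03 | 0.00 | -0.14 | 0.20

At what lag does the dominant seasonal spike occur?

The largest autocorrelation is r_7 = 0.39, with a weaker echo at lag 14 (0.20); the remaining lags stay at or below 0.11.
The dominant spike at lag 7 indicates a seasonal period of 7.

7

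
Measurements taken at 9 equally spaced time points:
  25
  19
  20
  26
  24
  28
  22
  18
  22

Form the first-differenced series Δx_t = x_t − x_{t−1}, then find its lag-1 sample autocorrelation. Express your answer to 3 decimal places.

-0.228

First differences Δx: -6, 1, 6, -2, 4, -6, -4, 4
Mean of differences = -0.3750
Numerator Σ(Δx_t−Δx̄)(Δx_{t+1}−Δx̄) = -36.5156
Denominator Σ(Δx_t−Δx̄)² = 159.8750
r_1(Δx) = -36.5156 / 159.8750 = -0.228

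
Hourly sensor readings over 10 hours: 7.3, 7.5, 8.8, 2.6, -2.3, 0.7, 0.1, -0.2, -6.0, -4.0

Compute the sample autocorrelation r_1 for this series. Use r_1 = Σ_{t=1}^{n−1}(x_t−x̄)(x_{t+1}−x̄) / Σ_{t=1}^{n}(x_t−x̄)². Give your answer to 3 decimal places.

Mean x̄ = (7.3 + 7.5 + 8.8 + 2.6 − 2.3 + 0.7 + 0.1 − 0.2 − 6.0 − 4.0)/10 = 1.4500
Numerator Σ_{t=1}^{9}(x_t−x̄)(x_{t+1}−x̄) = 142.9475
Denominator Σ(x_t−x̄)² = 230.5450
r_1 = 142.9475 / 230.5450 = 0.620

0.620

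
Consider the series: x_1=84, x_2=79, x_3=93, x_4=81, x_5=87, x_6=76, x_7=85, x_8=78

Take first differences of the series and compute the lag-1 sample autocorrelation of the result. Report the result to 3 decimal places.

-0.825

First differences Δx: -5, 14, -12, 6, -11, 9, -7
Mean of differences = -0.8571
Numerator Σ(Δx_t−Δx̄)(Δx_{t+1}−Δx̄) = -533.5918
Denominator Σ(Δx_t−Δx̄)² = 646.8571
r_1(Δx) = -533.5918 / 646.8571 = -0.825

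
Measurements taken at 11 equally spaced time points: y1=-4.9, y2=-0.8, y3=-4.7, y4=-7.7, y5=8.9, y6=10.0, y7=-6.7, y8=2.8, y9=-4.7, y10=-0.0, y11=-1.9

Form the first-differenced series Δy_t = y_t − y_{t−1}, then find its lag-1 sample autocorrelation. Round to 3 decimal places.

First differences Δy: 4.1, -3.9, -3.0, 16.6, 1.1, -16.7, 9.5, -7.5, 4.7, -1.9
Mean of differences = 0.3000
Numerator Σ(Δy_t−Δȳ)(Δy_{t+1}−Δȳ) = -328.6100
Denominator Σ(Δy_t−Δȳ)² = 767.9800
r_1(Δy) = -328.6100 / 767.9800 = -0.428

-0.428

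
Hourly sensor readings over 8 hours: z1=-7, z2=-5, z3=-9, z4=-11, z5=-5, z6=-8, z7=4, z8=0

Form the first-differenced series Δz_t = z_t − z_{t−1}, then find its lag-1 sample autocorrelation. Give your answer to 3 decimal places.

-0.559

First differences Δz: 2, -4, -2, 6, -3, 12, -4
Mean of differences = 1.0000
Numerator Σ(Δz_t−Δz̄)(Δz_{t+1}−Δz̄) = -124.0000
Denominator Σ(Δz_t−Δz̄)² = 222.0000
r_1(Δz) = -124.0000 / 222.0000 = -0.559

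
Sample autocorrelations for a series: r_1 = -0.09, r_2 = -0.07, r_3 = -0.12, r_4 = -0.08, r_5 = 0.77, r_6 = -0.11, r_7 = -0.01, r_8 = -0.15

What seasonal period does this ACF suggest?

5

The largest autocorrelation is r_5 = 0.77; the remaining lags stay at or below -0.01.
The dominant spike at lag 5 indicates a seasonal period of 5.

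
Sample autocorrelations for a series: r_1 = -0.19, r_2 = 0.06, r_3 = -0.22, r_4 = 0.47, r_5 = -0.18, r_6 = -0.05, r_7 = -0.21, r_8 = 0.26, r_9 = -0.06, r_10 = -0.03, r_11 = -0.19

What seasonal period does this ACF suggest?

The largest autocorrelation is r_4 = 0.47, with a weaker echo at lag 8 (0.26); the remaining lags stay at or below 0.06.
The dominant spike at lag 4 indicates a seasonal period of 4.

4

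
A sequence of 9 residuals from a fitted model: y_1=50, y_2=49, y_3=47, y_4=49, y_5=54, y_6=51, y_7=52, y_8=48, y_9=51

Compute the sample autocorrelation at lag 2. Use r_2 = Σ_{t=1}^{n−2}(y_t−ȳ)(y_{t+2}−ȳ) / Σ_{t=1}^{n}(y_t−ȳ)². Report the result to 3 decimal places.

Mean ȳ = (50 + 49 + 47 + 49 + 54 + 51 + 52 + 48 + 51)/9 = 50.1111
Numerator Σ_{t=1}^{7}(y_t−ȳ)(y_{t+2}−ȳ) = -4.3580
Denominator Σ(y_t−ȳ)² = 36.8889
r_2 = -4.3580 / 36.8889 = -0.118

-0.118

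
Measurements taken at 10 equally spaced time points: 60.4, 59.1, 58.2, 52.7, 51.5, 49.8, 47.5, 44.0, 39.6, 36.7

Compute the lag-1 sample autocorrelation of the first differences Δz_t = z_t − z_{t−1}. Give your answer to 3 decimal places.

-0.170

First differences Δz: -1.3, -0.9, -5.5, -1.2, -1.7, -2.3, -3.5, -4.4, -2.9
Mean of differences = -2.6333
Numerator Σ(Δz_t−Δz̄)(Δz_{t+1}−Δz̄) = -3.4044
Denominator Σ(Δz_t−Δz̄)² = 19.9800
r_1(Δz) = -3.4044 / 19.9800 = -0.170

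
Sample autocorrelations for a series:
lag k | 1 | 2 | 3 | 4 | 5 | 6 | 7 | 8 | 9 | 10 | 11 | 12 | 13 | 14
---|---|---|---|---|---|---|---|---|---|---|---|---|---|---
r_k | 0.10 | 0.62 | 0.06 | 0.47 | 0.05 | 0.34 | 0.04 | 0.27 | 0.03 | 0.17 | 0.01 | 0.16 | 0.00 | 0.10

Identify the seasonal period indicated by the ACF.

2

The largest autocorrelation is r_2 = 0.62, with weaker echoes at lags 4 (0.47), 6 (0.34), 8 (0.27), 10 (0.17) and 12 (0.16); the remaining lags stay at or below 0.10.
The dominant spike at lag 2 indicates a seasonal period of 2.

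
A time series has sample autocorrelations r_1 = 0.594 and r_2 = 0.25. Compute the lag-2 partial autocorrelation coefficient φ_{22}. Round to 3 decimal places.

φ_{22} = (r_2 − r_1²) / (1 − r_1²)
r_1² = (0.594)² = 0.352836
Numerator = 0.25 − 0.3528 = -0.1028; denominator = 1 − 0.3528 = 0.6472
φ_{22} = -0.1028 / 0.6472 = -0.159

-0.159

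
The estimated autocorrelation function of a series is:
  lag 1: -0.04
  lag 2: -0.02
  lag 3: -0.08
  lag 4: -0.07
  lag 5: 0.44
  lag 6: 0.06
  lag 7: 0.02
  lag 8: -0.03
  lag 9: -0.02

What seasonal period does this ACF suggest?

5

The largest autocorrelation is r_5 = 0.44; the remaining lags stay at or below 0.06.
The dominant spike at lag 5 indicates a seasonal period of 5.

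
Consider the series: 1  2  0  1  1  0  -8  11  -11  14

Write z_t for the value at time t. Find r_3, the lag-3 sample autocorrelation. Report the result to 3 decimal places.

-0.207

Mean z̄ = (1 + 2 + 0 + 1 + 1 + 0 − 8 + 11 − 11 + 14)/10 = 1.1000
Σ(z_t−z̄)(z_{t+3}−z̄) = (0.0100) + (-0.0900) + (1.2100) + (0.9100) + (-0.9900) + (13.3100) + (-117.3900) = -103.0300
Denominator Σ(z_t−z̄)² = 496.9000
r_3 = -103.0300 / 496.9000 = -0.207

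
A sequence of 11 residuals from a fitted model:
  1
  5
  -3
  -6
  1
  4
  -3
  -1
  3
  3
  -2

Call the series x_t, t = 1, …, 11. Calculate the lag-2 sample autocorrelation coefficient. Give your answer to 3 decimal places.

Mean x̄ = (1 + 5 − 3 − 6 + 1 + 4 − 3 − 1 + 3 + 3 − 2)/11 = 0.1818
Numerator Σ_{t=1}^{9}(x_t−x̄)(x_{t+2}−x̄) = -84.1570
Denominator Σ(x_t−x̄)² = 119.6364
r_2 = -84.1570 / 119.6364 = -0.703

-0.703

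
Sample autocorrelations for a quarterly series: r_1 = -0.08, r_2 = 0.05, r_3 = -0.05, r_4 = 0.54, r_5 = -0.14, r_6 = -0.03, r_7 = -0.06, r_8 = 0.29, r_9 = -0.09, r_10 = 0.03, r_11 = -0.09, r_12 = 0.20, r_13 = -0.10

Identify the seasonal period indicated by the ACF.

4

The largest autocorrelation is r_4 = 0.54, with weaker echoes at lags 8 (0.29) and 12 (0.20); the remaining lags stay at or below 0.05.
The dominant spike at lag 4 indicates a seasonal period of 4.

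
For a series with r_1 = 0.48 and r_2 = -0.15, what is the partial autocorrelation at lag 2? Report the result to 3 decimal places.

-0.494

φ_{22} = (r_2 − r_1²) / (1 − r_1²)
r_1² = (0.48)² = 0.2304
Numerator = -0.15 − 0.2304 = -0.3804; denominator = 1 − 0.2304 = 0.7696
φ_{22} = -0.3804 / 0.7696 = -0.494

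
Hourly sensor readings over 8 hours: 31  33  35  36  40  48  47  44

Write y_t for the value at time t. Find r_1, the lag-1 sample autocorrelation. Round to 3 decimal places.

0.679

Mean ȳ = (31 + 33 + 35 + 36 + 40 + 48 + 47 + 44)/8 = 39.2500
Deviations from mean: -8.2500, -6.2500, -4.2500, -3.2500, 0.7500, 8.7500, 7.7500, 4.7500
Σ(y_t−ȳ)(y_{t+1}−ȳ) = (51.5625) + (26.5625) + (13.8125) + (-2.4375) + (6.5625) + (67.8125) + (36.8125) = 200.6875
Denominator Σ(y_t−ȳ)² = 295.5000
r_1 = 200.6875 / 295.5000 = 0.679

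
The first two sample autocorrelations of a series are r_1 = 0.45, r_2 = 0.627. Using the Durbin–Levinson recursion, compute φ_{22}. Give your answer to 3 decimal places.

φ_{22} = (r_2 − r_1²) / (1 − r_1²)
r_1² = (0.45)² = 0.2025
Numerator = 0.627 − 0.2025 = 0.4245; denominator = 1 − 0.2025 = 0.7975
φ_{22} = 0.4245 / 0.7975 = 0.532

0.532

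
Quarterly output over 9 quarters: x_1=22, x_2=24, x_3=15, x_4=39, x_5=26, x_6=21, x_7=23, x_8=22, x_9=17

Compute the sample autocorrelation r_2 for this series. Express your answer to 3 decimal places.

-0.086

Mean x̄ = (22 + 24 + 15 + 39 + 26 + 21 + 23 + 22 + 17)/9 = 23.2222
Σ(x_t−x̄)(x_{t+2}−x̄) = (10.0494) + (12.2716) + (-22.8395) + (-35.0617) + (-0.6173) + (2.7160) + (1.3827) = -32.0988
Denominator Σ(x_t−x̄)² = 371.5556
r_2 = -32.0988 / 371.5556 = -0.086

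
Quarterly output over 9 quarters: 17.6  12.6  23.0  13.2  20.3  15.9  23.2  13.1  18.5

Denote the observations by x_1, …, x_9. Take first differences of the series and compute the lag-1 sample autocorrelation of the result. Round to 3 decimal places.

First differences Δx: -5.0, 10.4, -9.8, 7.1, -4.4, 7.3, -10.1, 5.4
Mean of differences = 0.1125
Numerator Σ(Δx_t−Δx̄)(Δx_{t+1}−Δx̄) = -415.1989
Denominator Σ(Δx_t−Δx̄)² = 483.3288
r_1(Δx) = -415.1989 / 483.3288 = -0.859

-0.859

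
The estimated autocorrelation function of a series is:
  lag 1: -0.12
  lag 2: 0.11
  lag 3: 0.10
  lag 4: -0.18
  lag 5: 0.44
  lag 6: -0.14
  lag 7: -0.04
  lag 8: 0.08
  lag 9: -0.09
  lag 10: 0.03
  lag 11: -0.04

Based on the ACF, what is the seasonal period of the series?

5

The largest autocorrelation is r_5 = 0.44; the remaining lags stay at or below 0.11.
The dominant spike at lag 5 indicates a seasonal period of 5.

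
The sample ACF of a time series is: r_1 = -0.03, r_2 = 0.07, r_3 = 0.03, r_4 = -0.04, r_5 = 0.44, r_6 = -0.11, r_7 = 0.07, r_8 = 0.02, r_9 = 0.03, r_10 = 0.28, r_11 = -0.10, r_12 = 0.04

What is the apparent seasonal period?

5

The largest autocorrelation is r_5 = 0.44, with a weaker echo at lag 10 (0.28); the remaining lags stay at or below 0.07.
The dominant spike at lag 5 indicates a seasonal period of 5.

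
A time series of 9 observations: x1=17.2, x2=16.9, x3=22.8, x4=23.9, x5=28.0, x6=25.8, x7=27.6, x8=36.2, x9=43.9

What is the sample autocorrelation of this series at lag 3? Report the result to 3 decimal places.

Mean x̄ = (17.2 + 16.9 + 22.8 + 23.9 + 28.0 + 25.8 + 27.6 + 36.2 + 43.9)/9 = 26.9222
Numerator Σ_{t=1}^{6}(x_t−x̄)(x_{t+3}−x̄) = 12.1052
Denominator Σ(x_t−x̄)² = 598.2956
r_3 = 12.1052 / 598.2956 = 0.020

0.020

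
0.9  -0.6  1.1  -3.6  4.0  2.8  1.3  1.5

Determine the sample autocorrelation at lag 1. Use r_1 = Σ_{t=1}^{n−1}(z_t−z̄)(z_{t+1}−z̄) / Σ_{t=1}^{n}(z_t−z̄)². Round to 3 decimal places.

Mean z̄ = (0.9 − 0.6 + 1.1 − 3.6 + 4.0 + 2.8 + 1.3 + 1.5)/8 = 0.9250
Deviations from mean: -0.0250, -1.5250, 0.1750, -4.5250, 3.0750, 1.8750, 0.3750, 0.5750
Σ(z_t−z̄)(z_{t+1}−z̄) = (0.0381) + (-0.2669) + (-0.7919) + (-13.9144) + (5.7656) + (0.7031) + (0.2156) = -8.2506
Denominator Σ(z_t−z̄)² = 36.2750
r_1 = -8.2506 / 36.2750 = -0.227

-0.227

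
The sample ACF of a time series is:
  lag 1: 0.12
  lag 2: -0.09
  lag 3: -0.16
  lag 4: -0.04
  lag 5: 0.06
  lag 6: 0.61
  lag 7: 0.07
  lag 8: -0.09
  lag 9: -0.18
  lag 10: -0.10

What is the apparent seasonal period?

The largest autocorrelation is r_6 = 0.61; the remaining lags stay at or below 0.12.
The dominant spike at lag 6 indicates a seasonal period of 6.

6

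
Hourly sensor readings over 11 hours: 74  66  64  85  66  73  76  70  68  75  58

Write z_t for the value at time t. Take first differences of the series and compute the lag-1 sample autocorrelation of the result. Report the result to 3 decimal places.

-0.519

First differences Δz: -8, -2, 21, -19, 7, 3, -6, -2, 7, -17
Mean of differences = -1.6000
Numerator Σ(Δz_t−Δz̄)(Δz_{t+1}−Δz̄) = -664.1600
Denominator Σ(Δz_t−Δz̄)² = 1280.4000
r_1(Δz) = -664.1600 / 1280.4000 = -0.519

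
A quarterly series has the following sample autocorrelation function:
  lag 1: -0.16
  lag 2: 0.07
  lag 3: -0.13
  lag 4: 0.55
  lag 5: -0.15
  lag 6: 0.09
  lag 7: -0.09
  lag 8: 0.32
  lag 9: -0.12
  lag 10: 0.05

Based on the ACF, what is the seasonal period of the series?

The largest autocorrelation is r_4 = 0.55, with a weaker echo at lag 8 (0.32); the remaining lags stay at or below 0.09.
The dominant spike at lag 4 indicates a seasonal period of 4.

4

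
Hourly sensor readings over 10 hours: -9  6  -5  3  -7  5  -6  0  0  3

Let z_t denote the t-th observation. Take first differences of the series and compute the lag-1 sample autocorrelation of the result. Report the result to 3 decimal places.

First differences Δz: 15, -11, 8, -10, 12, -11, 6, 0, 3
Mean of differences = 1.3333
Numerator Σ(Δz_t−Δz̄)(Δz_{t+1}−Δz̄) = -644.7778
Denominator Σ(Δz_t−Δz̄)² = 804.0000
r_1(Δz) = -644.7778 / 804.0000 = -0.802

-0.802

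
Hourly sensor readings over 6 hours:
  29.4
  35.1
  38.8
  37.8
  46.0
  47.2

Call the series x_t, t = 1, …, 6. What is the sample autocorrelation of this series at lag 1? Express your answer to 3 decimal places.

0.388

Mean x̄ = (29.4 + 35.1 + 38.8 + 37.8 + 46.0 + 47.2)/6 = 39.0500
Deviations from mean: -9.6500, -3.9500, -0.2500, -1.2500, 6.9500, 8.1500
Numerator Σ_{t=1}^{5}(x_t−x̄)(x_{t+1}−x̄) = 87.3725
Denominator Σ(x_t−x̄)² = 225.0750
r_1 = 87.3725 / 225.0750 = 0.388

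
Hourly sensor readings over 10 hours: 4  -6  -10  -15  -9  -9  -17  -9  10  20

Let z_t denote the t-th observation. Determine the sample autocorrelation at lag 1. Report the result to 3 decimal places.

0.431

Mean z̄ = (4 − 6 − 10 − 15 − 9 − 9 − 17 − 9 + 10 + 20)/10 = -4.1000
Numerator Σ_{t=1}^{9}(z_t−z̄)(z_{t+1}−z̄) = 534.6900
Denominator Σ(z_t−z̄)² = 1240.9000
r_1 = 534.6900 / 1240.9000 = 0.431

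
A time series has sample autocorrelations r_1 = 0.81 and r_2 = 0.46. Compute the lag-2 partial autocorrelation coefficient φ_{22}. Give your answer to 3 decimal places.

-0.570

φ_{22} = (r_2 − r_1²) / (1 − r_1²)
r_1² = (0.81)² = 0.6561
Numerator = 0.46 − 0.6561 = -0.1961; denominator = 1 − 0.6561 = 0.3439
φ_{22} = -0.1961 / 0.3439 = -0.570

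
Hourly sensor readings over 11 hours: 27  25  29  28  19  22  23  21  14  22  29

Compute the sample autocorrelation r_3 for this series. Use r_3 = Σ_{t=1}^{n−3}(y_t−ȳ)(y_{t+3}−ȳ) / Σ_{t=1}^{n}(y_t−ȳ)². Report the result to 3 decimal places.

Mean ȳ = (27 + 25 + 29 + 28 + 19 + 22 + 23 + 21 + 14 + 22 + 29)/11 = 23.5455
Numerator Σ_{t=1}^{8}(y_t−ȳ)(y_{t+3}−ȳ) = 11.1983
Denominator Σ(y_t−ȳ)² = 216.7273
r_3 = 11.1983 / 216.7273 = 0.052

0.052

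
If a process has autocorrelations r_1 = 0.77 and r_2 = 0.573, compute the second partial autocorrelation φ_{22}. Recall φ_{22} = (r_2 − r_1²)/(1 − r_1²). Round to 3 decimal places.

-0.049

φ_{22} = (r_2 − r_1²) / (1 − r_1²)
r_1² = (0.77)² = 0.5929
Numerator = 0.573 − 0.5929 = -0.0199; denominator = 1 − 0.5929 = 0.4071
φ_{22} = -0.0199 / 0.4071 = -0.049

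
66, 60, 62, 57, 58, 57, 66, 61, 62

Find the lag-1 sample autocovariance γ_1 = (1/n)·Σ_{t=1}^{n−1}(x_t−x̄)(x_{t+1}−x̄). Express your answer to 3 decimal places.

-0.667

Mean x̄ = (66 + 60 + 62 + 57 + 58 + 57 + 66 + 61 + 62)/9 = 61.0000
Σ_{t=1}^{8}(x_t−x̄)(x_{t+1}−x̄) = -6.0000
γ_1 = -6.0000 / 9 = -0.667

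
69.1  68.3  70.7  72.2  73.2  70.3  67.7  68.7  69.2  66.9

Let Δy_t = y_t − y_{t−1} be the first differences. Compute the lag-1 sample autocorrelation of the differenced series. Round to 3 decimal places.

First differences Δy: -0.8, 2.4, 1.5, 1.0, -2.9, -2.6, 1.0, 0.5, -2.3
Mean of differences = -0.2444
Numerator Σ(Δy_t−Δȳ)(Δy_{t+1}−Δȳ) = 4.7302
Denominator Σ(Δy_t−Δȳ)² = 30.8222
r_1(Δy) = 4.7302 / 30.8222 = 0.153

0.153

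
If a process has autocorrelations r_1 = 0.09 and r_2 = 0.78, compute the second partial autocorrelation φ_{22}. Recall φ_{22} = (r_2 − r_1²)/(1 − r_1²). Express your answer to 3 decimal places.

φ_{22} = (r_2 − r_1²) / (1 − r_1²)
r_1² = (0.09)² = 0.0081
Numerator = 0.78 − 0.0081 = 0.7719; denominator = 1 − 0.0081 = 0.9919
φ_{22} = 0.7719 / 0.9919 = 0.778

0.778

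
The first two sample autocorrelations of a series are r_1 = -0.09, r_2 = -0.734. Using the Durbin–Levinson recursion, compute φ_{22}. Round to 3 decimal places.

φ_{22} = (r_2 − r_1²) / (1 − r_1²)
r_1² = (-0.09)² = 0.0081
Numerator = -0.734 − 0.0081 = -0.7421; denominator = 1 − 0.0081 = 0.9919
φ_{22} = -0.7421 / 0.9919 = -0.748

-0.748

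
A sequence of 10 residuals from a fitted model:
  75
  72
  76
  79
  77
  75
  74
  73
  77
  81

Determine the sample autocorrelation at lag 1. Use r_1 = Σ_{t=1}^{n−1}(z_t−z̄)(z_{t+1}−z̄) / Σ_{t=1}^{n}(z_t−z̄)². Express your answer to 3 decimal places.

0.232

Mean z̄ = (75 + 72 + 76 + 79 + 77 + 75 + 74 + 73 + 77 + 81)/10 = 75.9000
Numerator Σ_{t=1}^{9}(z_t−z̄)(z_{t+1}−z̄) = 15.4900
Denominator Σ(z_t−z̄)² = 66.9000
r_1 = 15.4900 / 66.9000 = 0.232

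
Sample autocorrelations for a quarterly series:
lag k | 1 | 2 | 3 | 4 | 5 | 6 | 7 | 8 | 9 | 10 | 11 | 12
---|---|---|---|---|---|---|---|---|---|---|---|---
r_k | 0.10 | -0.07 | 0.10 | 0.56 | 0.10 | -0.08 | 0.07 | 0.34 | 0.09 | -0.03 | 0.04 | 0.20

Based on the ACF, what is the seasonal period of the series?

The largest autocorrelation is r_4 = 0.56, with weaker echoes at lags 8 (0.34) and 12 (0.20); the remaining lags stay at or below 0.10.
The dominant spike at lag 4 indicates a seasonal period of 4.

4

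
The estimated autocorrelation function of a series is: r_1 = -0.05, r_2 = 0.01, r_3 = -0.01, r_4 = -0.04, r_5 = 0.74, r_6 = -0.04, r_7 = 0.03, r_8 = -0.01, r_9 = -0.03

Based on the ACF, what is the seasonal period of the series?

5

The largest autocorrelation is r_5 = 0.74; the remaining lags stay at or below 0.03.
The dominant spike at lag 5 indicates a seasonal period of 5.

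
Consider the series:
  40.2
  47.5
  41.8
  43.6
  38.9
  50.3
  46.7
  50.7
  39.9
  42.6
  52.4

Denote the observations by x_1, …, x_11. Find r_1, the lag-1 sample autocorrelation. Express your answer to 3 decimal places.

Mean x̄ = (40.2 + 47.5 + 41.8 + 43.6 + 38.9 + 50.3 + 46.7 + 50.7 + 39.9 + 42.6 + 52.4)/11 = 44.9636
Numerator Σ_{t=1}^{10}(x_t−x̄)(x_{t+1}−x̄) = -55.3104
Denominator Σ(x_t−x̄)² = 228.6855
r_1 = -55.3104 / 228.6855 = -0.242

-0.242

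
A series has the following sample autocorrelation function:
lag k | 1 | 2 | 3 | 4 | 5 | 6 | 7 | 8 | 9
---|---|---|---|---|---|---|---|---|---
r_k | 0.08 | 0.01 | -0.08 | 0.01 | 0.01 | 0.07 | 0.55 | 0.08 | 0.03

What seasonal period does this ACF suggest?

The largest autocorrelation is r_7 = 0.55; the remaining lags stay at or below 0.08.
The dominant spike at lag 7 indicates a seasonal period of 7.

7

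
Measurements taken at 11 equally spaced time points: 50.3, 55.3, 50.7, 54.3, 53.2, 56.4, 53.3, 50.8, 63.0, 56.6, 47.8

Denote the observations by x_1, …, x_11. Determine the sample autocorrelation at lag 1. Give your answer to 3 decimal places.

Mean x̄ = (50.3 + 55.3 + 50.7 + 54.3 + 53.2 + 56.4 + 53.3 + 50.8 + 63.0 + 56.6 + 47.8)/11 = 53.7909
Numerator Σ_{t=1}^{10}(x_t−x̄)(x_{t+1}−x̄) = -31.6646
Denominator Σ(x_t−x̄)² = 169.2091
r_1 = -31.6646 / 169.2091 = -0.187

-0.187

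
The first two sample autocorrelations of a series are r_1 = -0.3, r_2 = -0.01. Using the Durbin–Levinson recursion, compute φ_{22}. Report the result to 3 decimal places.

-0.110

φ_{22} = (r_2 − r_1²) / (1 − r_1²)
r_1² = (-0.3)² = 0.09
Numerator = -0.01 − 0.0900 = -0.1000; denominator = 1 − 0.0900 = 0.9100
φ_{22} = -0.1000 / 0.9100 = -0.110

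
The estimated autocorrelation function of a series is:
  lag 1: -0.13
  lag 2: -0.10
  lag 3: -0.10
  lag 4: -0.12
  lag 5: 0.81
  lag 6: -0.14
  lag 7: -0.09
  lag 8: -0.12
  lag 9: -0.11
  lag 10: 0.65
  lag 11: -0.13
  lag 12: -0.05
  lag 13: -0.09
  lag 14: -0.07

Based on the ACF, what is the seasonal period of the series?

The largest autocorrelation is r_5 = 0.81, with a weaker echo at lag 10 (0.65); the remaining lags stay at or below -0.05.
The dominant spike at lag 5 indicates a seasonal period of 5.

5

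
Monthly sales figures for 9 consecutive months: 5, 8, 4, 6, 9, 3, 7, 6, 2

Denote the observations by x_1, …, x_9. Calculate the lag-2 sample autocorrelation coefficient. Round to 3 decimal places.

-0.138

Mean x̄ = (5 + 8 + 4 + 6 + 9 + 3 + 7 + 6 + 2)/9 = 5.5556
Σ(x_t−x̄)(x_{t+2}−x̄) = (0.8642) + (1.0864) + (-5.3580) + (-1.1358) + (4.9753) + (-1.1358) + (-5.1358) = -5.8395
Denominator Σ(x_t−x̄)² = 42.2222
r_2 = -5.8395 / 42.2222 = -0.138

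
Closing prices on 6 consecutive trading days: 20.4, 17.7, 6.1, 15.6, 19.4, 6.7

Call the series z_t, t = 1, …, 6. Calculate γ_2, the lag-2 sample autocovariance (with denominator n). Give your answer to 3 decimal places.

-16.198

Mean z̄ = (20.4 + 17.7 + 6.1 + 15.6 + 19.4 + 6.7)/6 = 14.3167
Deviations: 6.0833, 3.3833, -8.2167, 1.2833, 5.0833, -7.6167
Σ_{t=1}^{4}(z_t−z̄)(z_{t+2}−z̄) = -97.1856
γ_2 = -97.1856 / 6 = -16.198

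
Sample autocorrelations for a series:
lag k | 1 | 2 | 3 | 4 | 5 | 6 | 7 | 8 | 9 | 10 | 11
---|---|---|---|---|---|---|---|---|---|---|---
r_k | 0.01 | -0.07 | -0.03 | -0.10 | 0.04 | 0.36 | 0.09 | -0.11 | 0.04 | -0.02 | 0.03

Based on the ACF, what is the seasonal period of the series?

6

The largest autocorrelation is r_6 = 0.36; the remaining lags stay at or below 0.09.
The dominant spike at lag 6 indicates a seasonal period of 6.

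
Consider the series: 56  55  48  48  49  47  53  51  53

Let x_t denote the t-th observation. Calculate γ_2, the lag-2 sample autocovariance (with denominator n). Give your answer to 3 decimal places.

Mean x̄ = (56 + 55 + 48 + 48 + 49 + 47 + 53 + 51 + 53)/9 = 51.1111
Σ_{t=1}^{7}(x_t−x̄)(x_{t+2}−x̄) = -7.9136
γ_2 = -7.9136 / 9 = -0.879

-0.879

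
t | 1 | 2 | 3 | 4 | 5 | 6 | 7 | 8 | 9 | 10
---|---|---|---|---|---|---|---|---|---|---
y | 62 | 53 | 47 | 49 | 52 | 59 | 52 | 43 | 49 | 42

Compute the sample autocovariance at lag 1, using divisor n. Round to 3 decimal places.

6.116

Mean ȳ = (62 + 53 + 47 + 49 + 52 + 59 + 52 + 43 + 49 + 42)/10 = 50.8000
Σ_{t=1}^{9}(y_t−ȳ)(y_{t+1}−ȳ) = 61.1600
γ_1 = 61.1600 / 10 = 6.116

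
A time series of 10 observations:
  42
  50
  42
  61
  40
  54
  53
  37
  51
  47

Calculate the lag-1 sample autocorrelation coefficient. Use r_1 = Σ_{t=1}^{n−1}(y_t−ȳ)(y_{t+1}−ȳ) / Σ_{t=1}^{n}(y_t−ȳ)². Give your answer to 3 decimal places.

-0.628

Mean ȳ = (42 + 50 + 42 + 61 + 40 + 54 + 53 + 37 + 51 + 47)/10 = 47.7000
Numerator Σ_{t=1}^{9}(y_t−ȳ)(y_{t+1}−ȳ) = -313.8900
Denominator Σ(y_t−ȳ)² = 500.1000
r_1 = -313.8900 / 500.1000 = -0.628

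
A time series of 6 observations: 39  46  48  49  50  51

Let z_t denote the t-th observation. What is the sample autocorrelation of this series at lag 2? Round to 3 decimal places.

0.005

Mean z̄ = (39 + 46 + 48 + 49 + 50 + 51)/6 = 47.1667
Deviations from mean: -8.1667, -1.1667, 0.8333, 1.8333, 2.8333, 3.8333
Σ(z_t−z̄)(z_{t+2}−z̄) = (-6.8056) + (-2.1389) + (2.3611) + (7.0278) = 0.4444
Denominator Σ(z_t−z̄)² = 94.8333
r_2 = 0.4444 / 94.8333 = 0.005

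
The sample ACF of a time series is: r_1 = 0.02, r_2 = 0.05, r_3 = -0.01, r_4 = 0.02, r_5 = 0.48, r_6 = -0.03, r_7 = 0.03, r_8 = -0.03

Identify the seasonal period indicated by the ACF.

The largest autocorrelation is r_5 = 0.48; the remaining lags stay at or below 0.05.
The dominant spike at lag 5 indicates a seasonal period of 5.

5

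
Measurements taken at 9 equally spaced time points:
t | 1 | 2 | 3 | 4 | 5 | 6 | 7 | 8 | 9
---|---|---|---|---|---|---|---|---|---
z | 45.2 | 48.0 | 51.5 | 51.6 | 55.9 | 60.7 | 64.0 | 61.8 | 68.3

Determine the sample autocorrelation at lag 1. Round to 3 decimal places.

0.606

Mean z̄ = (45.2 + 48.0 + 51.5 + 51.6 + 55.9 + 60.7 + 64.0 + 61.8 + 68.3)/9 = 56.3333
Numerator Σ_{t=1}^{8}(z_t−z̄)(z_{t+1}−z̄) = 296.8989
Denominator Σ(z_t−z̄)² = 490.2800
r_1 = 296.8989 / 490.2800 = 0.606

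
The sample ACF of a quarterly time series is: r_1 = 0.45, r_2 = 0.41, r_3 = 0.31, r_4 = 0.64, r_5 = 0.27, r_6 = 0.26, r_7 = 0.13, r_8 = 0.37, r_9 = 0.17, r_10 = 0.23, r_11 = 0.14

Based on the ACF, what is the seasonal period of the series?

The largest autocorrelation is r_4 = 0.64; the remaining lags stay at or below 0.45. The elevated value at lag 1 (0.45), dropping to 0.41 at lag 2, reflects decaying short-term dependence rather than seasonality.
The dominant spike at lag 4 indicates a seasonal period of 4.

4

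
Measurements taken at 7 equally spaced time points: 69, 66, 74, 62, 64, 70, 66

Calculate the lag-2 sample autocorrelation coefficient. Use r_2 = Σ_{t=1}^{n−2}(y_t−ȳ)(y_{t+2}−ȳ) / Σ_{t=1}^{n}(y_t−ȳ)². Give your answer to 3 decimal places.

-0.142

Mean ȳ = (69 + 66 + 74 + 62 + 64 + 70 + 66)/7 = 67.2857
Σ(y_t−ȳ)(y_{t+2}−ȳ) = (11.5102) + (6.7959) + (-22.0612) + (-14.3469) + (4.2245) = -13.8776
Denominator Σ(y_t−ȳ)² = 97.4286
r_2 = -13.8776 / 97.4286 = -0.142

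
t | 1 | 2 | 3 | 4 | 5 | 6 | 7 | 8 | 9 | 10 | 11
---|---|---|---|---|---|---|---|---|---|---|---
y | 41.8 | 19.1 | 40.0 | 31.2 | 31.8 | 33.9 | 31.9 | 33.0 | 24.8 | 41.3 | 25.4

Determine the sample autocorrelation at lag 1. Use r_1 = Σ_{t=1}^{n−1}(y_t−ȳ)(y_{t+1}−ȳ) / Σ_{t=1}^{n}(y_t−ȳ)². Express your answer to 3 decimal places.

Mean ȳ = (41.8 + 19.1 + 40.0 + 31.2 + 31.8 + 33.9 + 31.9 + 33.0 + 24.8 + 41.3 + 25.4)/11 = 32.2000
Numerator Σ_{t=1}^{10}(y_t−ȳ)(y_{t+1}−ȳ) = -371.9100
Denominator Σ(y_t−ȳ)² = 513.2000
r_1 = -371.9100 / 513.2000 = -0.725

-0.725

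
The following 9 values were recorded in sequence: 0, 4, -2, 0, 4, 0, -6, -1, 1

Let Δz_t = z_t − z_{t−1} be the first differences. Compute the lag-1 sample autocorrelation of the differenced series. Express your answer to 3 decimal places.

-0.258

First differences Δz: 4, -6, 2, 4, -4, -6, 5, 2
Mean of differences = 0.1250
Numerator Σ(Δz_t−Δz̄)(Δz_{t+1}−Δz̄) = -39.3906
Denominator Σ(Δz_t−Δz̄)² = 152.8750
r_1(Δz) = -39.3906 / 152.8750 = -0.258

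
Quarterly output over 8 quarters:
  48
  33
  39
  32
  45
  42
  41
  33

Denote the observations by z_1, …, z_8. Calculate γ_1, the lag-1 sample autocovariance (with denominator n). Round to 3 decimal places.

-10.471

Mean z̄ = (48 + 33 + 39 + 32 + 45 + 42 + 41 + 33)/8 = 39.1250
Deviations: 8.8750, -6.1250, -0.1250, -7.1250, 5.8750, 2.8750, 1.8750, -6.1250
Σ_{t=1}^{7}(z_t−z̄)(z_{t+1}−z̄) = -83.7656
γ_1 = -83.7656 / 8 = -10.471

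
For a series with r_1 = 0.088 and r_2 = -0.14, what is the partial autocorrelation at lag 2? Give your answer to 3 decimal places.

-0.149

φ_{22} = (r_2 − r_1²) / (1 − r_1²)
r_1² = (0.088)² = 0.007744
Numerator = -0.14 − 0.0077 = -0.1477; denominator = 1 − 0.0077 = 0.9923
φ_{22} = -0.1477 / 0.9923 = -0.149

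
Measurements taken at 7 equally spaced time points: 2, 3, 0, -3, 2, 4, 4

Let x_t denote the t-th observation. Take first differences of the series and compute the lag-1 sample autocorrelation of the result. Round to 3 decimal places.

First differences Δx: 1, -3, -3, 5, 2, 0
Mean of differences = 0.3333
Numerator Σ(Δx_t−Δx̄)(Δx_{t+1}−Δx̄) = 0.5556
Denominator Σ(Δx_t−Δx̄)² = 47.3333
r_1(Δx) = 0.5556 / 47.3333 = 0.012

0.012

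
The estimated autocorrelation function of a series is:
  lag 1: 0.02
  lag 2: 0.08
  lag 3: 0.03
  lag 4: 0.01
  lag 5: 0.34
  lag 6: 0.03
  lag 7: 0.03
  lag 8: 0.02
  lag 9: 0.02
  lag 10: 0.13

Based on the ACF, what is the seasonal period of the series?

5

The largest autocorrelation is r_5 = 0.34; the remaining lags stay at or below 0.13.
The dominant spike at lag 5 indicates a seasonal period of 5.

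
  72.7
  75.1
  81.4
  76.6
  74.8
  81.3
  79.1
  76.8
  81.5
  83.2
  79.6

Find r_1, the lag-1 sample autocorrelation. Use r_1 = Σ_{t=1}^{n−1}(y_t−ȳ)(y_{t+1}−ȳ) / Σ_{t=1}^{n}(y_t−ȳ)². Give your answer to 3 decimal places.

0.142

Mean ȳ = (72.7 + 75.1 + 81.4 + 76.6 + 74.8 + 81.3 + 79.1 + 76.8 + 81.5 + 83.2 + 79.6)/11 = 78.3727
Numerator Σ_{t=1}^{10}(y_t−ȳ)(y_{t+1}−ȳ) = 16.2538
Denominator Σ(y_t−ȳ)² = 114.1218
r_1 = 16.2538 / 114.1218 = 0.142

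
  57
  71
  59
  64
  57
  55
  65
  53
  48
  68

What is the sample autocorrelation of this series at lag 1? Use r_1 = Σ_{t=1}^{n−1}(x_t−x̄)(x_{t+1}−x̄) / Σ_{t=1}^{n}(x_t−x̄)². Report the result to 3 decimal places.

Mean x̄ = (57 + 71 + 59 + 64 + 57 + 55 + 65 + 53 + 48 + 68)/10 = 59.7000
Numerator Σ_{t=1}^{9}(x_t−x̄)(x_{t+1}−x̄) = -119.4900
Denominator Σ(x_t−x̄)² = 462.1000
r_1 = -119.4900 / 462.1000 = -0.259

-0.259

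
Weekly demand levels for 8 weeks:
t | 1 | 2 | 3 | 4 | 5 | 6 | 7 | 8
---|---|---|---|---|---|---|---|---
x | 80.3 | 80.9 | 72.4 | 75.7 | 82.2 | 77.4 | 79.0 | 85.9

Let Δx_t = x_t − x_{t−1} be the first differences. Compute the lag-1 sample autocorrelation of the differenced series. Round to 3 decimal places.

First differences Δx: 0.6, -8.5, 3.3, 6.5, -4.8, 1.6, 6.9
Mean of differences = 0.8000
Numerator Σ(Δx_t−Δx̄)(Δx_{t+1}−Δx̄) = -38.6600
Denominator Σ(Δx_t−Δx̄)² = 194.4800
r_1(Δx) = -38.6600 / 194.4800 = -0.199

-0.199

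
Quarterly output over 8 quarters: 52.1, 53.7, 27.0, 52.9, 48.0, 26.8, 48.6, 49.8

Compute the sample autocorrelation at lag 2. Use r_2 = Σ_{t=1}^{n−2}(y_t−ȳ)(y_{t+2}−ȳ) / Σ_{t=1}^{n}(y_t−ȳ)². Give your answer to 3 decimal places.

Mean ȳ = (52.1 + 53.7 + 27.0 + 52.9 + 48.0 + 26.8 + 48.6 + 49.8)/8 = 44.8625
Deviations from mean: 7.2375, 8.8375, -17.8625, 8.0375, 3.1375, -18.0625, 3.7375, 4.9375
Σ(y_t−ȳ)(y_{t+2}−ȳ) = (-129.2798) + (71.0314) + (-56.0436) + (-145.1773) + (11.7264) + (-89.1836) = -336.9266
Denominator Σ(y_t−ȳ)² = 888.5988
r_2 = -336.9266 / 888.5988 = -0.379

-0.379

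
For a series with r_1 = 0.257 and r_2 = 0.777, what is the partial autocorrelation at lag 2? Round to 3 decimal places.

0.761

φ_{22} = (r_2 − r_1²) / (1 − r_1²)
r_1² = (0.257)² = 0.066049
Numerator = 0.777 − 0.0660 = 0.7110; denominator = 1 − 0.0660 = 0.9340
φ_{22} = 0.7110 / 0.9340 = 0.761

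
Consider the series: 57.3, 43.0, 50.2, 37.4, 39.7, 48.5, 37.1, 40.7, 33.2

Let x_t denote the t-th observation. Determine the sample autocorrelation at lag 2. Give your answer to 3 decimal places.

0.243

Mean x̄ = (57.3 + 43.0 + 50.2 + 37.4 + 39.7 + 48.5 + 37.1 + 40.7 + 33.2)/9 = 43.0111
Numerator Σ_{t=1}^{7}(x_t−x̄)(x_{t+2}−x̄) = 113.0631
Denominator Σ(x_t−x̄)² = 464.9689
r_2 = 113.0631 / 464.9689 = 0.243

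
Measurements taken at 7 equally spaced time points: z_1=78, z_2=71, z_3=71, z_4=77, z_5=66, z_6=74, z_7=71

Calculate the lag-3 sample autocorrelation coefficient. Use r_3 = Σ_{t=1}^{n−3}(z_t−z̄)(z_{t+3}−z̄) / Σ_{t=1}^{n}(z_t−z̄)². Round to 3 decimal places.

Mean z̄ = (78 + 71 + 71 + 77 + 66 + 74 + 71)/7 = 72.5714
Σ(z_t−z̄)(z_{t+3}−z̄) = (24.0408) + (10.3265) + (-2.2449) + (-6.9592) = 25.1633
Denominator Σ(z_t−z̄)² = 101.7143
r_3 = 25.1633 / 101.7143 = 0.247

0.247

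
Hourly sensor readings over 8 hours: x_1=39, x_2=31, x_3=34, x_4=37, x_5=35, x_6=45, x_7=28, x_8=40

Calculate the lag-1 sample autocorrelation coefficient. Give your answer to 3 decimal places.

Mean x̄ = (39 + 31 + 34 + 37 + 35 + 45 + 28 + 40)/8 = 36.1250
Numerator Σ_{t=1}^{7}(x_t−x̄)(x_{t+1}−x̄) = -120.2656
Denominator Σ(x_t−x̄)² = 200.8750
r_1 = -120.2656 / 200.8750 = -0.599

-0.599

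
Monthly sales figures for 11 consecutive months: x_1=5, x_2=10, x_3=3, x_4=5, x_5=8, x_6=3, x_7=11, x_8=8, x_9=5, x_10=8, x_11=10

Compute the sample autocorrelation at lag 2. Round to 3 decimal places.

-0.093

Mean x̄ = (5 + 10 + 3 + 5 + 8 + 3 + 11 + 8 + 5 + 8 + 10)/11 = 6.9091
Numerator Σ_{t=1}^{9}(x_t−x̄)(x_{t+2}−x̄) = -7.5620
Denominator Σ(x_t−x̄)² = 80.9091
r_2 = -7.5620 / 80.9091 = -0.093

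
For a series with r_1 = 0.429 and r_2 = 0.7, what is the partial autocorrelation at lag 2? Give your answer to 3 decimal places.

φ_{22} = (r_2 − r_1²) / (1 − r_1²)
r_1² = (0.429)² = 0.184041
Numerator = 0.7 − 0.1840 = 0.5160; denominator = 1 − 0.1840 = 0.8160
φ_{22} = 0.5160 / 0.8160 = 0.632

0.632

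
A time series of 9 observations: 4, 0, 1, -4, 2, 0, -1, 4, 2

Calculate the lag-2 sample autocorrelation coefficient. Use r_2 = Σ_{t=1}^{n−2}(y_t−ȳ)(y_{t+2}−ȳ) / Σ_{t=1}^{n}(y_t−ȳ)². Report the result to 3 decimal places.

0.043

Mean ȳ = (4 + 0 + 1 − 4 + 2 + 0 − 1 + 4 + 2)/9 = 0.8889
Σ(y_t−ȳ)(y_{t+2}−ȳ) = (0.3457) + (4.3457) + (0.1235) + (4.3457) + (-2.0988) + (-2.7654) + (-2.0988) = 2.1975
Denominator Σ(y_t−ȳ)² = 50.8889
r_2 = 2.1975 / 50.8889 = 0.043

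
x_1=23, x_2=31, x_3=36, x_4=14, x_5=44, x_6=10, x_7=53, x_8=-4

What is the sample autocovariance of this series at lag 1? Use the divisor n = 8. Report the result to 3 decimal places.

Mean x̄ = (23 + 31 + 36 + 14 + 44 + 10 + 53 − 4)/8 = 25.8750
Deviations: -2.8750, 5.1250, 10.1250, -11.8750, 18.1250, -15.8750, 27.1250, -29.8750
Σ_{t=1}^{7}(x_t−x̄)(x_{t+1}−x̄) = -1827.0156
γ_1 = -1827.0156 / 8 = -228.377

-228.377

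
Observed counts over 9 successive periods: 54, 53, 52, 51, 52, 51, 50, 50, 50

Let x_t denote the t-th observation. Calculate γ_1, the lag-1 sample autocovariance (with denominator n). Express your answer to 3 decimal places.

0.990

Mean x̄ = (54 + 53 + 52 + 51 + 52 + 51 + 50 + 50 + 50)/9 = 51.4444
Σ_{t=1}^{8}(x_t−x̄)(x_{t+1}−x̄) = 8.9136
γ_1 = 8.9136 / 9 = 0.990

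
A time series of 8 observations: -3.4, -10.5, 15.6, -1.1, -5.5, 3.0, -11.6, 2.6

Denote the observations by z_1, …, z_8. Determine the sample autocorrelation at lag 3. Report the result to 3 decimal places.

0.173

Mean z̄ = (-3.4 − 10.5 + 15.6 − 1.1 − 5.5 + 3.0 − 11.6 + 2.6)/8 = -1.3625
Deviations from mean: -2.0375, -9.1375, 16.9625, 0.2625, -4.1375, 4.3625, -10.2375, 3.9625
Σ(z_t−z̄)(z_{t+3}−z̄) = (-0.5348) + (37.8064) + (73.9989) + (-2.6873) + (-16.3948) = 92.1883
Denominator Σ(z_t−z̄)² = 532.0988
r_3 = 92.1883 / 532.0988 = 0.173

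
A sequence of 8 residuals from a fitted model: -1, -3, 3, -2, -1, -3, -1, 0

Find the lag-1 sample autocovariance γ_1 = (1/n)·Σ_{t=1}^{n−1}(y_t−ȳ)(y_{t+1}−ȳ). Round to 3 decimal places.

Mean ȳ = (-1 − 3 + 3 − 2 − 1 − 3 − 1 + 0)/8 = -1.0000
Deviations: 0.0000, -2.0000, 4.0000, -1.0000, 0.0000, -2.0000, 0.0000, 1.0000
Σ_{t=1}^{7}(y_t−ȳ)(y_{t+1}−ȳ) = -12.0000
γ_1 = -12.0000 / 8 = -1.500

-1.500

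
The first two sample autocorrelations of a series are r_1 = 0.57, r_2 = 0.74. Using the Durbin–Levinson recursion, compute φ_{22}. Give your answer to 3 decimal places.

φ_{22} = (r_2 − r_1²) / (1 − r_1²)
r_1² = (0.57)² = 0.3249
Numerator = 0.74 − 0.3249 = 0.4151; denominator = 1 − 0.3249 = 0.6751
φ_{22} = 0.4151 / 0.6751 = 0.615

0.615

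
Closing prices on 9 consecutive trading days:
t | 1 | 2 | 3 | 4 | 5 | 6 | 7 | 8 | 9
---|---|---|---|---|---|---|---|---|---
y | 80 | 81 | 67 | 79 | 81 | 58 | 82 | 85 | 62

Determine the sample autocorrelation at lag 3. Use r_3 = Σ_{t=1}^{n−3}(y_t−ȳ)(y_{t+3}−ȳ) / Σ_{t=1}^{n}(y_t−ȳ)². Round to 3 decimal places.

0.639

Mean ȳ = (80 + 81 + 67 + 79 + 81 + 58 + 82 + 85 + 62)/9 = 75.0000
Numerator Σ_{t=1}^{6}(y_t−ȳ)(y_{t+3}−ȳ) = 501.0000
Denominator Σ(y_t−ȳ)² = 784.0000
r_3 = 501.0000 / 784.0000 = 0.639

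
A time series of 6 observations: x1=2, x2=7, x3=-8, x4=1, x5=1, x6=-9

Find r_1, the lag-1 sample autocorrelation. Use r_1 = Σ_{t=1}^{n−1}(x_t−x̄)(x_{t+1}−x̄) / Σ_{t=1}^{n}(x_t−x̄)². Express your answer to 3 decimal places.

Mean x̄ = (2 + 7 − 8 + 1 + 1 − 9)/6 = -1.0000
Σ(x_t−x̄)(x_{t+1}−x̄) = (24.0000) + (-56.0000) + (-14.0000) + (4.0000) + (-16.0000) = -58.0000
Denominator Σ(x_t−x̄)² = 194.0000
r_1 = -58.0000 / 194.0000 = -0.299

-0.299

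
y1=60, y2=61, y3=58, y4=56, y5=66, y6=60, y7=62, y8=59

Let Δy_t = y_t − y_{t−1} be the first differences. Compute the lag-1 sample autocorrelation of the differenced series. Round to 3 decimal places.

-0.583

First differences Δy: 1, -3, -2, 10, -6, 2, -3
Mean of differences = -0.1429
Numerator Σ(Δy_t−Δȳ)(Δy_{t+1}−Δȳ) = -94.8776
Denominator Σ(Δy_t−Δȳ)² = 162.8571
r_1(Δy) = -94.8776 / 162.8571 = -0.583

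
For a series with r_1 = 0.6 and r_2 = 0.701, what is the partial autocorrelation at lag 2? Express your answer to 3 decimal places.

0.533

φ_{22} = (r_2 − r_1²) / (1 − r_1²)
r_1² = (0.6)² = 0.36
Numerator = 0.701 − 0.3600 = 0.3410; denominator = 1 − 0.3600 = 0.6400
φ_{22} = 0.3410 / 0.6400 = 0.533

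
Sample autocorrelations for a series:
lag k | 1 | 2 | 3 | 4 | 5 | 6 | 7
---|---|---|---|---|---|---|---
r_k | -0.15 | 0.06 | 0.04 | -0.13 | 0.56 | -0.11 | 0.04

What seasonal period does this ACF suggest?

The largest autocorrelation is r_5 = 0.56; the remaining lags stay at or below 0.06.
The dominant spike at lag 5 indicates a seasonal period of 5.

5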